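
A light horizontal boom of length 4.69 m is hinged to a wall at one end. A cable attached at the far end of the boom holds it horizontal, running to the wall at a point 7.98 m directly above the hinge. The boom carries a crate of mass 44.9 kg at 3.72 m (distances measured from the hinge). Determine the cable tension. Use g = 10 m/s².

Choose the hinge as the axis so the unknown hinge reaction has zero arm there.
Crate: 44.9 × 10 = 449 N down at 3.72 m → arm 3.72 m, τ = 449 × 3.72 = 1670 N·m clockwise.
Total clockwise load moment = 1670 N·m.
The cable tension T acts at 4.69 m; only its component perpendicular to the boom, T sinθ, produces torque. sinθ = h/√(h²+d²) = 7.98/√(7.98²+4.69²) = 0.8621.
For rotational equilibrium, T × 4.69 × 0.8621 = 1670, so T = 1670 / 4.043 = 413 N.

T ≈ 413 N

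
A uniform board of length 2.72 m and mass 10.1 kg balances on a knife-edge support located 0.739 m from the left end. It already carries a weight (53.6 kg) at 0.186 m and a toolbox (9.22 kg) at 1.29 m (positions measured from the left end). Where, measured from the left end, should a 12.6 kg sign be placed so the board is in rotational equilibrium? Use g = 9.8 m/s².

Take moments about the knife-edge support (at 0.739 m from the left end).
Beam weight: 10.1 × 9.8 = 98.98 N down at 1.36 m → arm 0.621 m, τ = 98.98 × 0.621 = 61.47 N·m clockwise.
Weight: 53.6 × 9.8 = 525.3 N down at 0.186 m → arm 0.553 m, τ = 525.3 × 0.553 = 290.5 N·m counterclockwise.
Toolbox: 9.22 × 9.8 = 90.36 N down at 1.29 m → arm 0.551 m, τ = 90.36 × 0.551 = 49.79 N·m clockwise.
Net moment of existing loads = 179.2 N·m counterclockwise.
The sign weighs 12.6 × 9.8 = 123.5 N and must supply an equal clockwise moment, so its lever arm about the knife-edge support is 179.2 / 123.5 = 1.45 m.
That puts it at 0.739 + 1.45 = 2.19 m from the left end.

x ≈ 2.19 m from the left end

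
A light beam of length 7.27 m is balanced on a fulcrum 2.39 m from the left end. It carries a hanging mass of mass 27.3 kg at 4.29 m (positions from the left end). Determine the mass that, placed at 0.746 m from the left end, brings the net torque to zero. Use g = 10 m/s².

m ≈ 31.6 kg

Sum moments about the fulcrum (at 2.39 m from the left end) (the support reaction has zero arm there).
Hanging mass: 27.3 × 10 = 273 N down at 4.29 m → arm 1.9 m, τ = 273 × 1.9 = 518.7 N·m clockwise.
Net moment of known loads = 518.7 N·m clockwise.
An unknown mass m at 0.746 m has arm 1.644 m; its moment is m·g·1.644 counterclockwise.
Στ = 0 ⇒ m × 10 × 1.644 = 518.7 ⇒ m = 518.7 / (10 × 1.644) = 31.6 kg.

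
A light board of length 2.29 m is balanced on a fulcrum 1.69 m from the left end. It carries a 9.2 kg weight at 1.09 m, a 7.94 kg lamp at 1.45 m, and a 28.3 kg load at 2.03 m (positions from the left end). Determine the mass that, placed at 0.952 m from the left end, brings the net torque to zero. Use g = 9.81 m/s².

m ≈ 2.98 kg

Take moments about the fulcrum (at 1.69 m from the left end).
Weight: 9.2 × 9.81 = 90.25 N down at 1.09 m → arm 0.6 m, τ = 90.25 × 0.6 = 54.15 N·m counterclockwise.
Lamp: 7.94 × 9.81 = 77.89 N down at 1.45 m → arm 0.24 m, τ = 77.89 × 0.24 = 18.69 N·m counterclockwise.
Load: 28.3 × 9.81 = 277.6 N down at 2.03 m → arm 0.34 m, τ = 277.6 × 0.34 = 94.38 N·m clockwise.
Net moment of known loads = 21.54 N·m clockwise.
An unknown mass m at 0.952 m has arm 0.738 m; its moment is m·g·0.738 counterclockwise.
For rotational equilibrium, m × 9.81 × 0.738 = 21.54, so m = 21.54 / (9.81 × 0.738) = 2.98 kg.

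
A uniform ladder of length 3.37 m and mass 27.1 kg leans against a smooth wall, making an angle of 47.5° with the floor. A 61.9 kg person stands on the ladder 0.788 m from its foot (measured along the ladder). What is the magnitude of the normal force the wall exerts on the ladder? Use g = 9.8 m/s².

N_wall ≈ 252 N

About the foot of the ladder:
Ladder weight 27.1×9.8 = 265.6 N acts at 1.685 m along the ladder; its horizontal arm is 1.685·cos47.5° = 1.138 m → τ = 302.3 N·m clockwise.
Person: 61.9×9.8 = 606.6 N at 0.788 m → arm 0.5324 m → τ = 323 N·m clockwise.
Wall normal N acts horizontally at the top; its moment arm is the height L sinθ = 3.37·sin47.5° = 2.485 m, counterclockwise.
Setting net torque to zero: N × 2.485 = 625.3 → N = 252 N.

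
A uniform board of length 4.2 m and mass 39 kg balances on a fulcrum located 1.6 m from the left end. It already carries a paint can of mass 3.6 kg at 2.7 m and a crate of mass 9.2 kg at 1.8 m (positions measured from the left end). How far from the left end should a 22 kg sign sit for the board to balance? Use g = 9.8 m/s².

Taking torques about the fulcrum (at 1.6 m from the left end):
Beam weight: 39 × 9.8 = 382.2 N down at 2.1 m → arm 0.5 m, τ = 382.2 × 0.5 = 191.1 N·m clockwise.
Paint can: 3.6 × 9.8 = 35.28 N down at 2.7 m → arm 1.1 m, τ = 35.28 × 1.1 = 38.81 N·m clockwise.
Crate: 9.2 × 9.8 = 90.16 N down at 1.8 m → arm 0.2 m, τ = 90.16 × 0.2 = 18.03 N·m clockwise.
Net moment of existing loads = 247.9 N·m clockwise.
The sign weighs 22 × 9.8 = 215.6 N and must supply an equal counterclockwise moment, so its lever arm about the fulcrum is 247.9 / 215.6 = 1.15 m.
That puts it at 1.6 − 1.15 = 0.45 m from the left end.

x ≈ 0.45 m from the left end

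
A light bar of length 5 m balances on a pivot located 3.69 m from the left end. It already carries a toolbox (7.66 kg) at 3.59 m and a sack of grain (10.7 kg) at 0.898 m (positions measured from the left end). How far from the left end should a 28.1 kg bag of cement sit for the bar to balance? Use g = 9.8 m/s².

Sum moments about the pivot (at 3.69 m from the left end) (the support reaction has zero arm there).
Toolbox: 7.66 × 9.8 = 75.07 N down at 3.59 m → arm 0.1 m, τ = 75.07 × 0.1 = 7.507 N·m counterclockwise.
Sack of grain: 10.7 × 9.8 = 104.9 N down at 0.898 m → arm 2.792 m, τ = 104.9 × 2.792 = 292.9 N·m counterclockwise.
Net moment of existing loads = 300.4 N·m counterclockwise.
The bag of cement weighs 28.1 × 9.8 = 275.4 N and must supply an equal clockwise moment, so its lever arm about the pivot is 300.4 / 275.4 = 1.09 m.
That puts it at 3.69 + 1.09 = 4.78 m from the left end.

x ≈ 4.78 m from the left end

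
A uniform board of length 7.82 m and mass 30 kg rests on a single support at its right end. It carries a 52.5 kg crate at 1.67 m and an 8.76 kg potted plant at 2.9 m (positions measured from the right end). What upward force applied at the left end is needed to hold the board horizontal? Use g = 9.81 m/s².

Taking torques about the right end:
Beam weight: 30 × 9.81 = 294.3 N down at 3.91 m → arm 3.91 m, τ = 294.3 × 3.91 = 1151 N·m counterclockwise.
Crate: 52.5 × 9.81 = 515 N down at 1.67 m → arm 1.67 m, τ = 515 × 1.67 = 860 N·m counterclockwise.
Potted plant: 8.76 × 9.81 = 85.94 N down at 2.9 m → arm 2.9 m, τ = 85.94 × 2.9 = 249.2 N·m counterclockwise.
Net moment of the loads = 2260 N·m counterclockwise.
The upward force F acts at the left end, arm 7.82 m, giving F × 7.82 clockwise.
Setting net torque to zero: F × 7.82 = 2260 → F = 2260 / 7.82 = 289 N.

F ≈ 289 N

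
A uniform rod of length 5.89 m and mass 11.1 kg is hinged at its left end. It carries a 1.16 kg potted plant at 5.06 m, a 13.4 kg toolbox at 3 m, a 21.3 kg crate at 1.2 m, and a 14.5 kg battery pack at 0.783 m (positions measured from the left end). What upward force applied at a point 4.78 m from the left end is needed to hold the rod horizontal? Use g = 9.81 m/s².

Choose the left end as the axis so the unknown pivot reaction has zero arm there.
Beam weight: 11.1 × 9.81 = 108.9 N down at 2.945 m → arm 2.945 m, τ = 108.9 × 2.945 = 320.7 N·m clockwise.
Potted plant: 1.16 × 9.81 = 11.38 N down at 5.06 m → arm 5.06 m, τ = 11.38 × 5.06 = 57.58 N·m clockwise.
Toolbox: 13.4 × 9.81 = 131.5 N down at 3 m → arm 3 m, τ = 131.5 × 3 = 394.5 N·m clockwise.
Crate: 21.3 × 9.81 = 209 N down at 1.2 m → arm 1.2 m, τ = 209 × 1.2 = 250.8 N·m clockwise.
Battery pack: 14.5 × 9.81 = 142.2 N down at 0.783 m → arm 0.783 m, τ = 142.2 × 0.783 = 111.3 N·m clockwise.
Net moment of the loads = 1135 N·m clockwise.
The upward force F acts at a point 4.78 m from the left end, arm 4.78 m, giving F × 4.78 counterclockwise.
For rotational equilibrium, F × 4.78 = 1135, so F = 1135 / 4.78 = 237 N.

F ≈ 237 N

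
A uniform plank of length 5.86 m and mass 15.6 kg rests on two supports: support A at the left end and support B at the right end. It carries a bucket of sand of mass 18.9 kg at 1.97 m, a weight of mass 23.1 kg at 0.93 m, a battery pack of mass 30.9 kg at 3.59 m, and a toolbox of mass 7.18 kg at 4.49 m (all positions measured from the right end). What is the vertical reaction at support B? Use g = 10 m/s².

Sum moments about support A (its reaction then has zero moment arm).
Beam weight: 15.6 × 10 = 156 N down at 2.93 m → arm 2.93 m, τ = 156 × 2.93 = 457.1 N·m clockwise.
Bucket of sand: 18.9 × 10 = 189 N down at 1.97 m → arm 3.89 m, τ = 189 × 3.89 = 735.2 N·m clockwise.
Weight: 23.1 × 10 = 231 N down at 0.93 m → arm 4.93 m, τ = 231 × 4.93 = 1139 N·m clockwise.
Battery pack: 30.9 × 10 = 309 N down at 3.59 m → arm 2.27 m, τ = 309 × 2.27 = 701.4 N·m clockwise.
Toolbox: 7.18 × 10 = 71.8 N down at 4.49 m → arm 1.37 m, τ = 71.8 × 1.37 = 98.37 N·m clockwise.
Net load moment about support A = 3131 N·m clockwise.
Reaction R at support B is upward at 0 m, arm 5.86 m → moment R × 5.86 counterclockwise.
For rotational equilibrium, R × 5.86 = 3131, so R = 534 N.

R_B ≈ 534 N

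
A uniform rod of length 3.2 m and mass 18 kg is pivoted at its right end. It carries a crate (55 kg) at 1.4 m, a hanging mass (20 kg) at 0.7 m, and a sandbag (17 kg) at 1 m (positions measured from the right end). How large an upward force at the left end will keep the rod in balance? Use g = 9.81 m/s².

F ≈ 419 N

About the right end:
Beam weight: 18 × 9.81 = 176.6 N down at 1.6 m → arm 1.6 m, τ = 176.6 × 1.6 = 282.6 N·m counterclockwise.
Crate: 55 × 9.81 = 539.6 N down at 1.4 m → arm 1.4 m, τ = 539.6 × 1.4 = 755.4 N·m counterclockwise.
Hanging mass: 20 × 9.81 = 196.2 N down at 0.7 m → arm 0.7 m, τ = 196.2 × 0.7 = 137.3 N·m counterclockwise.
Sandbag: 17 × 9.81 = 166.8 N down at 1 m → arm 1 m, τ = 166.8 × 1 = 166.8 N·m counterclockwise.
Net moment of the loads = 1342 N·m counterclockwise.
The upward force F acts at the left end, arm 3.2 m, giving F × 3.2 clockwise.
Balancing moments: F × 3.2 = 1342, giving F = 1342 / 3.2 = 419 N.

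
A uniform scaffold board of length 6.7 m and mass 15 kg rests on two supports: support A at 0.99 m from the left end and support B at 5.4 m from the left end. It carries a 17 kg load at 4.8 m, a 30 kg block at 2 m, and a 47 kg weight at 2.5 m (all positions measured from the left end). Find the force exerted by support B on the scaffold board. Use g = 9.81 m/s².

Take moments about support A.
Beam weight: 15 × 9.81 = 147.2 N down at 3.35 m → arm 2.36 m, τ = 147.2 × 2.36 = 347.4 N·m clockwise.
Load: 17 × 9.81 = 166.8 N down at 4.8 m → arm 3.81 m, τ = 166.8 × 3.81 = 635.5 N·m clockwise.
Block: 30 × 9.81 = 294.3 N down at 2 m → arm 1.01 m, τ = 294.3 × 1.01 = 297.2 N·m clockwise.
Weight: 47 × 9.81 = 461.1 N down at 2.5 m → arm 1.51 m, τ = 461.1 × 1.51 = 696.3 N·m clockwise.
Net load moment about support A = 1976 N·m clockwise.
Reaction R at support B is upward at 5.4 m, arm 4.41 m → moment R × 4.41 counterclockwise.
For rotational equilibrium, R × 4.41 = 1976, so R = 448 N.

R_B ≈ 448 N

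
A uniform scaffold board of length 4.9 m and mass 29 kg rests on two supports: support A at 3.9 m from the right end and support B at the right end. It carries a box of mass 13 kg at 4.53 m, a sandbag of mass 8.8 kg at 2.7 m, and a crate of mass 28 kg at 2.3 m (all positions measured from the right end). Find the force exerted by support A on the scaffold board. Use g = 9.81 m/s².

Taking torques about support B:
Beam weight: 29 × 9.81 = 284.5 N down at 2.45 m → arm 2.45 m, τ = 284.5 × 2.45 = 697 N·m counterclockwise.
Box: 13 × 9.81 = 127.5 N down at 4.53 m → arm 4.53 m, τ = 127.5 × 4.53 = 577.6 N·m counterclockwise.
Sandbag: 8.8 × 9.81 = 86.33 N down at 2.7 m → arm 2.7 m, τ = 86.33 × 2.7 = 233.1 N·m counterclockwise.
Crate: 28 × 9.81 = 274.7 N down at 2.3 m → arm 2.3 m, τ = 274.7 × 2.3 = 631.8 N·m counterclockwise.
Net load moment about support B = 2140 N·m counterclockwise.
Reaction R at support A is upward at 3.9 m, arm 3.9 m → moment R × 3.9 clockwise.
Balancing moments: R × 3.9 = 2140, giving R = 549 N.

R_A ≈ 549 N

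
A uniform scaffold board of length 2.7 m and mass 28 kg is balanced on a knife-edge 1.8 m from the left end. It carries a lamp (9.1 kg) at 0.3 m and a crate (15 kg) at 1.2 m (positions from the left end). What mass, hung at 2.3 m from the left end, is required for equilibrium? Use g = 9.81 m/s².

Choose the knife-edge (at 1.8 m from the left end) as the axis so the support reaction has zero arm there.
Beam weight: 28 × 9.81 = 274.7 N down at 1.35 m → arm 0.45 m, τ = 274.7 × 0.45 = 123.6 N·m counterclockwise.
Lamp: 9.1 × 9.81 = 89.27 N down at 0.3 m → arm 1.5 m, τ = 89.27 × 1.5 = 133.9 N·m counterclockwise.
Crate: 15 × 9.81 = 147.2 N down at 1.2 m → arm 0.6 m, τ = 147.2 × 0.6 = 88.32 N·m counterclockwise.
Net moment of known loads = 345.8 N·m counterclockwise.
An unknown mass m at 2.3 m has arm 0.5 m; its moment is m·g·0.5 clockwise.
Balancing moments: m × 9.81 × 0.5 = 345.8, giving m = 345.8 / (9.81 × 0.5) = 70.5 kg.

m ≈ 70.5 kg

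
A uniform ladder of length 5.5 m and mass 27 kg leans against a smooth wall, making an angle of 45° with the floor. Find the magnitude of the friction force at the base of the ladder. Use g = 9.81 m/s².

f ≈ 132 N

Taking torques about the foot of the ladder:
Ladder weight 27×9.81 = 264.9 N acts at 2.75 m along the ladder; its horizontal arm is 2.75·cos45° = 1.945 m → τ = 515.2 N·m clockwise.
Wall normal N acts horizontally at the top; its moment arm is the height L sinθ = 5.5·sin45° = 3.889 m, counterclockwise.
For rotational equilibrium, N × 3.889 = 515.2, so N = 132 N.
ΣFx = 0: friction at the foot balances the wall's push, so f = N_wall = 132 N.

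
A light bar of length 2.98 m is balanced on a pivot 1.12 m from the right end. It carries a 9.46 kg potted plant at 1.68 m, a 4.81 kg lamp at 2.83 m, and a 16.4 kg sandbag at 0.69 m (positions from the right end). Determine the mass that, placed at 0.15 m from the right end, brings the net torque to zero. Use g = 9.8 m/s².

Take moments about the pivot (at 1.12 m from the right end).
Potted plant: 9.46 × 9.8 = 92.71 N down at 1.68 m → arm 0.56 m, τ = 92.71 × 0.56 = 51.92 N·m counterclockwise.
Lamp: 4.81 × 9.8 = 47.14 N down at 2.83 m → arm 1.71 m, τ = 47.14 × 1.71 = 80.61 N·m counterclockwise.
Sandbag: 16.4 × 9.8 = 160.7 N down at 0.69 m → arm 0.43 m, τ = 160.7 × 0.43 = 69.1 N·m clockwise.
Net moment of known loads = 63.43 N·m counterclockwise.
An unknown mass m at 0.15 m has arm 0.97 m; its moment is m·g·0.97 clockwise.
Balancing moments: m × 9.8 × 0.97 = 63.43, giving m = 63.43 / (9.8 × 0.97) = 6.67 kg.

m ≈ 6.67 kg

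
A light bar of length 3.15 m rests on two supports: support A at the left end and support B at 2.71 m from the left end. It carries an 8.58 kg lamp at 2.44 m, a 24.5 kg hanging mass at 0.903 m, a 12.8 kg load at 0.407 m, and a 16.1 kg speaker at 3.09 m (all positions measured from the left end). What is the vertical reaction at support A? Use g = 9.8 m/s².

Sum moments about support B (its reaction then has zero moment arm).
Lamp: 8.58 × 9.8 = 84.08 N down at 2.44 m → arm 0.27 m, τ = 84.08 × 0.27 = 22.7 N·m counterclockwise.
Hanging mass: 24.5 × 9.8 = 240.1 N down at 0.903 m → arm 1.807 m, τ = 240.1 × 1.807 = 433.9 N·m counterclockwise.
Load: 12.8 × 9.8 = 125.4 N down at 0.407 m → arm 2.303 m, τ = 125.4 × 2.303 = 288.8 N·m counterclockwise.
Speaker: 16.1 × 9.8 = 157.8 N down at 3.09 m → arm 0.38 m, τ = 157.8 × 0.38 = 59.96 N·m clockwise.
Net load moment about support B = 685.4 N·m counterclockwise.
Reaction R at support A is upward at 0 m, arm 2.71 m → moment R × 2.71 clockwise.
Στ = 0 ⇒ R × 2.71 = 685.4 ⇒ R = 253 N.

R_A ≈ 253 N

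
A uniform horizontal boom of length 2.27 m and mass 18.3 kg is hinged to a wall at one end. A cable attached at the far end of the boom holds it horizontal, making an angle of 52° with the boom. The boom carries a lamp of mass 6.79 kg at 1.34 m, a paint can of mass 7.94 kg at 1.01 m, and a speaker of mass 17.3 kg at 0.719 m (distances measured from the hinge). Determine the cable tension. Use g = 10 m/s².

Sum moments about the hinge (the unknown hinge reaction has zero arm there).
Beam weight: 18.3 × 10 = 183 N down at 1.135 m → arm 1.135 m, τ = 183 × 1.135 = 207.7 N·m clockwise.
Lamp: 6.79 × 10 = 67.9 N down at 1.34 m → arm 1.34 m, τ = 67.9 × 1.34 = 90.99 N·m clockwise.
Paint can: 7.94 × 10 = 79.4 N down at 1.01 m → arm 1.01 m, τ = 79.4 × 1.01 = 80.19 N·m clockwise.
Speaker: 17.3 × 10 = 173 N down at 0.719 m → arm 0.719 m, τ = 173 × 0.719 = 124.4 N·m clockwise.
Total clockwise load moment = 503.3 N·m.
The cable tension T acts at 2.27 m; only its component perpendicular to the boom, T sinθ, produces torque. sin 52° = 0.788.
For rotational equilibrium, T × 2.27 × 0.788 = 503.3, so T = 503.3 / 1.789 = 281 N.

T ≈ 281 N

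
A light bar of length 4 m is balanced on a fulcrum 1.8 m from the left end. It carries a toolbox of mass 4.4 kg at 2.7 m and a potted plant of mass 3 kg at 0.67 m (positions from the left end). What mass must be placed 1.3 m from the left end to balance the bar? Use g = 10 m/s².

m ≈ 1.14 kg

About the fulcrum (at 1.8 m from the left end):
Toolbox: 4.4 × 10 = 44 N down at 2.7 m → arm 0.9 m, τ = 44 × 0.9 = 39.6 N·m clockwise.
Potted plant: 3 × 10 = 30 N down at 0.67 m → arm 1.13 m, τ = 30 × 1.13 = 33.9 N·m counterclockwise.
Net moment of known loads = 5.7 N·m clockwise.
An unknown mass m at 1.3 m has arm 0.5 m; its moment is m·g·0.5 counterclockwise.
Setting net torque to zero: m × 10 × 0.5 = 5.7 → m = 5.7 / (10 × 0.5) = 1.14 kg.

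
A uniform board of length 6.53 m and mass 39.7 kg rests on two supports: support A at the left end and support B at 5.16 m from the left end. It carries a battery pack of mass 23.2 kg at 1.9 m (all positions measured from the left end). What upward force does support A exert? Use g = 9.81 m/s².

Choose support B as the axis so its reaction then has zero moment arm.
Beam weight: 39.7 × 9.81 = 389.5 N down at 3.265 m → arm 1.895 m, τ = 389.5 × 1.895 = 738.1 N·m counterclockwise.
Battery pack: 23.2 × 9.81 = 227.6 N down at 1.9 m → arm 3.26 m, τ = 227.6 × 3.26 = 742 N·m counterclockwise.
Net load moment about support B = 1480 N·m counterclockwise.
Reaction R at support A is upward at 0 m, arm 5.16 m → moment R × 5.16 clockwise.
Στ = 0 ⇒ R × 5.16 = 1480 ⇒ R = 287 N.

R_A ≈ 287 N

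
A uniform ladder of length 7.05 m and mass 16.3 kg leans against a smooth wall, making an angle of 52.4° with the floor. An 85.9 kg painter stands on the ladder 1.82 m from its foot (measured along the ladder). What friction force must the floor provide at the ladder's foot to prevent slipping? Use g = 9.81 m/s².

f ≈ 229 N

Taking torques about the foot of the ladder:
Ladder weight 16.3×9.81 = 159.9 N acts at 3.525 m along the ladder; its horizontal arm is 3.525·cos52.4° = 2.151 m → τ = 343.9 N·m clockwise.
Painter: 85.9×9.81 = 842.7 N at 1.82 m → arm 1.11 m → τ = 935.4 N·m clockwise.
Wall normal N acts horizontally at the top; its moment arm is the height L sinθ = 7.05·sin52.4° = 5.586 m, counterclockwise.
Στ = 0 ⇒ N × 5.586 = 1279 ⇒ N = 229 N.
ΣFx = 0: friction at the foot balances the wall's push, so f = N_wall = 229 N.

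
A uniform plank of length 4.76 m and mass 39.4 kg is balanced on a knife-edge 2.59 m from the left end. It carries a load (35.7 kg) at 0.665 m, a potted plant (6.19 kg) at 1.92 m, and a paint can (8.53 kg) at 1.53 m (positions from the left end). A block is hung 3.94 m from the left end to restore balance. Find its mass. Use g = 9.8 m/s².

Taking torques about the knife-edge (at 2.59 m from the left end):
Beam weight: 39.4 × 9.8 = 386.1 N down at 2.38 m → arm 0.21 m, τ = 386.1 × 0.21 = 81.08 N·m counterclockwise.
Load: 35.7 × 9.8 = 349.9 N down at 0.665 m → arm 1.925 m, τ = 349.9 × 1.925 = 673.6 N·m counterclockwise.
Potted plant: 6.19 × 9.8 = 60.66 N down at 1.92 m → arm 0.67 m, τ = 60.66 × 0.67 = 40.64 N·m counterclockwise.
Paint can: 8.53 × 9.8 = 83.59 N down at 1.53 m → arm 1.06 m, τ = 83.59 × 1.06 = 88.61 N·m counterclockwise.
Net moment of known loads = 883.9 N·m counterclockwise.
An unknown mass m at 3.94 m has arm 1.35 m; its moment is m·g·1.35 clockwise.
Στ = 0 ⇒ m × 9.8 × 1.35 = 883.9 ⇒ m = 883.9 / (9.8 × 1.35) = 66.8 kg.

m ≈ 66.8 kg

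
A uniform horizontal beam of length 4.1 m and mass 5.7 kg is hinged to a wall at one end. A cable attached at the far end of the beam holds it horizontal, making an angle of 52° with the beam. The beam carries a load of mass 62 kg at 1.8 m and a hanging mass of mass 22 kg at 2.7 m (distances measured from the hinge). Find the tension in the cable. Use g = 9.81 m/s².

Taking torques about the hinge:
Beam weight: 5.7 × 9.81 = 55.92 N down at 2.05 m → arm 2.05 m, τ = 55.92 × 2.05 = 114.6 N·m clockwise.
Load: 62 × 9.81 = 608.2 N down at 1.8 m → arm 1.8 m, τ = 608.2 × 1.8 = 1095 N·m clockwise.
Hanging mass: 22 × 9.81 = 215.8 N down at 2.7 m → arm 2.7 m, τ = 215.8 × 2.7 = 582.7 N·m clockwise.
Total clockwise load moment = 1792 N·m.
The cable tension T acts at 4.1 m; only its component perpendicular to the beam, T sinθ, produces torque. sin 52° = 0.788.
Στ = 0 ⇒ T × 4.1 × 0.788 = 1792 ⇒ T = 1792 / 3.231 = 555 N.

T ≈ 555 N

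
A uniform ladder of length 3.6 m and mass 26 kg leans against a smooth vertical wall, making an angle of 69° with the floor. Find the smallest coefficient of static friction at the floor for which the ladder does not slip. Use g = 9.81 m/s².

μ_min ≈ 0.192

Choose the foot of the ladder as the axis so the floor normal and friction both act there and drop out.
Ladder weight 26×9.81 = 255.1 N acts at 1.8 m along the ladder; its horizontal arm is 1.8·cos69° = 0.6451 m → τ = 164.6 N·m clockwise.
Wall normal N acts horizontally at the top; its moment arm is the height L sinθ = 3.6·sin69° = 3.361 m, counterclockwise.
Στ = 0 ⇒ N × 3.361 = 164.6 ⇒ N = 48.97 N.
ΣFx = 0 ⇒ f = N_wall = 48.97 N. ΣFy = 0 ⇒ N_floor = 255.1 N.
μ_min = f / N_floor = 48.97 / 255.1 = 0.192.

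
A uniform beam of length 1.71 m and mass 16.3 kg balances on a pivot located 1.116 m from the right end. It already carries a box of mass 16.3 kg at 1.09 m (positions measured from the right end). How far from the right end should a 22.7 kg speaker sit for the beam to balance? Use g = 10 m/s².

x ≈ 1.32 m from the right end

Choose the pivot (at 1.116 m from the right end) as the axis so the support reaction has zero arm there.
Beam weight: 16.3 × 10 = 163 N down at 0.855 m → arm 0.261 m, τ = 163 × 0.261 = 42.54 N·m clockwise.
Box: 16.3 × 10 = 163 N down at 1.09 m → arm 0.026 m, τ = 163 × 0.026 = 4.238 N·m clockwise.
Net moment of existing loads = 46.78 N·m clockwise.
The speaker weighs 22.7 × 10 = 227 N and must supply an equal counterclockwise moment, so its lever arm about the pivot is 46.78 / 227 = 0.206 m.
That puts it at 1.116 + 0.206 = 1.32 m from the right end.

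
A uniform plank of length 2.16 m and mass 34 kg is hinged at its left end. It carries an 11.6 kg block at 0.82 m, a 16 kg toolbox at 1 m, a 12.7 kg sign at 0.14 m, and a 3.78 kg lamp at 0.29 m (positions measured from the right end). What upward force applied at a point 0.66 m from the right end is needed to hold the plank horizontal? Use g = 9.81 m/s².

F ≈ 677 N

Take moments about the left end.
Beam weight: 34 × 9.81 = 333.5 N down at 1.08 m → arm 1.08 m, τ = 333.5 × 1.08 = 360.2 N·m clockwise.
Block: 11.6 × 9.81 = 113.8 N down at 0.82 m → arm 1.34 m, τ = 113.8 × 1.34 = 152.5 N·m clockwise.
Toolbox: 16 × 9.81 = 157 N down at 1 m → arm 1.16 m, τ = 157 × 1.16 = 182.1 N·m clockwise.
Sign: 12.7 × 9.81 = 124.6 N down at 0.14 m → arm 2.02 m, τ = 124.6 × 2.02 = 251.7 N·m clockwise.
Lamp: 3.78 × 9.81 = 37.08 N down at 0.29 m → arm 1.87 m, τ = 37.08 × 1.87 = 69.34 N·m clockwise.
Net moment of the loads = 1016 N·m clockwise.
The upward force F acts at a point 0.66 m from the right end, arm 1.5 m, giving F × 1.5 counterclockwise.
Στ = 0 ⇒ F × 1.5 = 1016 ⇒ F = 1016 / 1.5 = 677 N.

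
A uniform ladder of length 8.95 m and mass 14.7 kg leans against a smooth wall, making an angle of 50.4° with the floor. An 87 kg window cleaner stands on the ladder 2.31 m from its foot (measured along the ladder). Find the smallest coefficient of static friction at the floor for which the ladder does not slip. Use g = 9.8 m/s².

μ_min ≈ 0.242

Sum moments about the foot of the ladder (the floor normal and friction both act there and drop out).
Ladder weight 14.7×9.8 = 144.1 N acts at 4.475 m along the ladder; its horizontal arm is 4.475·cos50.4° = 2.852 m → τ = 411 N·m clockwise.
Window cleaner: 87×9.8 = 852.6 N at 2.31 m → arm 1.472 m → τ = 1255 N·m clockwise.
Wall normal N acts horizontally at the top; its moment arm is the height L sinθ = 8.95·sin50.4° = 6.896 m, counterclockwise.
Balancing moments: N × 6.896 = 1666, giving N = 241.6 N.
ΣFx = 0 ⇒ f = N_wall = 241.6 N. ΣFy = 0 ⇒ N_floor = 996.7 N.
μ_min = f / N_floor = 241.6 / 996.7 = 0.242.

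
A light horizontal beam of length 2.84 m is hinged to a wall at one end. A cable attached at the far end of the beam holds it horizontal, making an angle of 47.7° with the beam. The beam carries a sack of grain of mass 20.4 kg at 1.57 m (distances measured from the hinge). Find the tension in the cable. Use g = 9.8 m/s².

Take moments about the hinge.
Sack of grain: 20.4 × 9.8 = 199.9 N down at 1.57 m → arm 1.57 m, τ = 199.9 × 1.57 = 313.8 N·m clockwise.
Total clockwise load moment = 313.8 N·m.
The cable tension T acts at 2.84 m; only its component perpendicular to the beam, T sinθ, produces torque. sin 47.7° = 0.7396.
For rotational equilibrium, T × 2.84 × 0.7396 = 313.8, so T = 313.8 / 2.1 = 149 N.

T ≈ 149 N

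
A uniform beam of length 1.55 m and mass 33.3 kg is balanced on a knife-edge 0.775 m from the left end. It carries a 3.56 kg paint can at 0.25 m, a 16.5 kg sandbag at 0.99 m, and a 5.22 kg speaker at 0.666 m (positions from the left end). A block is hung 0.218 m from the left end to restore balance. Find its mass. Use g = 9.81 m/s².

m ≈ 1.99 kg

Choose the knife-edge (at 0.775 m from the left end) as the axis so the support reaction has zero arm there.
Beam weight: acts at the knife-edge, moment arm 0 → no torque.
Paint can: 3.56 × 9.81 = 34.92 N down at 0.25 m → arm 0.525 m, τ = 34.92 × 0.525 = 18.33 N·m counterclockwise.
Sandbag: 16.5 × 9.81 = 161.9 N down at 0.99 m → arm 0.215 m, τ = 161.9 × 0.215 = 34.81 N·m clockwise.
Speaker: 5.22 × 9.81 = 51.21 N down at 0.666 m → arm 0.109 m, τ = 51.21 × 0.109 = 5.582 N·m counterclockwise.
Net moment of known loads = 10.9 N·m clockwise.
An unknown mass m at 0.218 m has arm 0.557 m; its moment is m·g·0.557 counterclockwise.
For rotational equilibrium, m × 9.81 × 0.557 = 10.9, so m = 10.9 / (9.81 × 0.557) = 1.99 kg.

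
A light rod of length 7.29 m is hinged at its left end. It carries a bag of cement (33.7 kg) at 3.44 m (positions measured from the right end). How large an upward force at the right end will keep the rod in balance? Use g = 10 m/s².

F ≈ 178 N

Choose the left end as the axis so the unknown pivot reaction has zero arm there.
Bag of cement: 33.7 × 10 = 337 N down at 3.44 m → arm 3.85 m, τ = 337 × 3.85 = 1297 N·m clockwise.
Net moment of the loads = 1297 N·m clockwise.
The upward force F acts at the right end, arm 7.29 m, giving F × 7.29 counterclockwise.
Στ = 0 ⇒ F × 7.29 = 1297 ⇒ F = 1297 / 7.29 = 178 N.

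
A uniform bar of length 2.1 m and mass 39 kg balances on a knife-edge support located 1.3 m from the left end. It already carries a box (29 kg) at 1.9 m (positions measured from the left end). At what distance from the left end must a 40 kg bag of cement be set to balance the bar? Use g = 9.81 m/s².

About the knife-edge support (at 1.3 m from the left end):
Beam weight: 39 × 9.81 = 382.6 N down at 1.05 m → arm 0.25 m, τ = 382.6 × 0.25 = 95.65 N·m counterclockwise.
Box: 29 × 9.81 = 284.5 N down at 1.9 m → arm 0.6 m, τ = 284.5 × 0.6 = 170.7 N·m clockwise.
Net moment of existing loads = 75.05 N·m clockwise.
The bag of cement weighs 40 × 9.81 = 392.4 N and must supply an equal counterclockwise moment, so its lever arm about the knife-edge support is 75.05 / 392.4 = 0.191 m.
That puts it at 1.3 − 0.191 = 1.11 m from the left end.

x ≈ 1.11 m from the left end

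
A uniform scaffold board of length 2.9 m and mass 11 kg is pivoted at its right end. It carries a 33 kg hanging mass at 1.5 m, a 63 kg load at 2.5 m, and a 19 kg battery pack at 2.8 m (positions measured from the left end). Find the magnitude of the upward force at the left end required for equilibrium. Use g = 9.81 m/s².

F ≈ 302 N

Taking torques about the right end:
Beam weight: 11 × 9.81 = 107.9 N down at 1.45 m → arm 1.45 m, τ = 107.9 × 1.45 = 156.5 N·m counterclockwise.
Hanging mass: 33 × 9.81 = 323.7 N down at 1.5 m → arm 1.4 m, τ = 323.7 × 1.4 = 453.2 N·m counterclockwise.
Load: 63 × 9.81 = 618 N down at 2.5 m → arm 0.4 m, τ = 618 × 0.4 = 247.2 N·m counterclockwise.
Battery pack: 19 × 9.81 = 186.4 N down at 2.8 m → arm 0.1 m, τ = 186.4 × 0.1 = 18.64 N·m counterclockwise.
Net moment of the loads = 875.5 N·m counterclockwise.
The upward force F acts at the left end, arm 2.9 m, giving F × 2.9 clockwise.
Balancing moments: F × 2.9 = 875.5, giving F = 875.5 / 2.9 = 302 N.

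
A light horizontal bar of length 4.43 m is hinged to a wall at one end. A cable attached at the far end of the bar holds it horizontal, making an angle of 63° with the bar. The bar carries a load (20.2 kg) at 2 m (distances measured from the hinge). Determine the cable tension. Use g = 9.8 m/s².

T ≈ 100 N

About the hinge:
Load: 20.2 × 9.8 = 198 N down at 2 m → arm 2 m, τ = 198 × 2 = 396 N·m clockwise.
Total clockwise load moment = 396 N·m.
The cable tension T acts at 4.43 m; only its component perpendicular to the bar, T sinθ, produces torque. sin 63° = 0.891.
Balancing moments: T × 4.43 × 0.891 = 396, giving T = 396 / 3.947 = 100 N.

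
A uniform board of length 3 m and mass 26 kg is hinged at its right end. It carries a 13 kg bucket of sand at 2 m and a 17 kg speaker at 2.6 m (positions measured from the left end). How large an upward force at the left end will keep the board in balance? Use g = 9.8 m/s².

F ≈ 192 N

Choose the right end as the axis so the unknown pivot reaction has zero arm there.
Beam weight: 26 × 9.8 = 254.8 N down at 1.5 m → arm 1.5 m, τ = 254.8 × 1.5 = 382.2 N·m counterclockwise.
Bucket of sand: 13 × 9.8 = 127.4 N down at 2 m → arm 1 m, τ = 127.4 × 1 = 127.4 N·m counterclockwise.
Speaker: 17 × 9.8 = 166.6 N down at 2.6 m → arm 0.4 m, τ = 166.6 × 0.4 = 66.64 N·m counterclockwise.
Net moment of the loads = 576.2 N·m counterclockwise.
The upward force F acts at the left end, arm 3 m, giving F × 3 clockwise.
For rotational equilibrium, F × 3 = 576.2, so F = 576.2 / 3 = 192 N.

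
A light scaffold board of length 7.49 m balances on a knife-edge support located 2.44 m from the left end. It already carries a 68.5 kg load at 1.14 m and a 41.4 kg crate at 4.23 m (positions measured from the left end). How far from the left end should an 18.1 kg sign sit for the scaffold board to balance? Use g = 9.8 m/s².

Take moments about the knife-edge support (at 2.44 m from the left end).
Load: 68.5 × 9.8 = 671.3 N down at 1.14 m → arm 1.3 m, τ = 671.3 × 1.3 = 872.7 N·m counterclockwise.
Crate: 41.4 × 9.8 = 405.7 N down at 4.23 m → arm 1.79 m, τ = 405.7 × 1.79 = 726.2 N·m clockwise.
Net moment of existing loads = 146.5 N·m counterclockwise.
The sign weighs 18.1 × 9.8 = 177.4 N and must supply an equal clockwise moment, so its lever arm about the knife-edge support is 146.5 / 177.4 = 0.826 m.
That puts it at 2.44 + 0.826 = 3.27 m from the left end.

x ≈ 3.27 m from the left end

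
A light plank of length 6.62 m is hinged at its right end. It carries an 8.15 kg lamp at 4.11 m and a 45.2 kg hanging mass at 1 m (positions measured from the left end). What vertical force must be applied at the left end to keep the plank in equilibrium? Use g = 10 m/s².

F ≈ 415 N

Sum moments about the right end (the unknown pivot reaction has zero arm there).
Lamp: 8.15 × 10 = 81.5 N down at 4.11 m → arm 2.51 m, τ = 81.5 × 2.51 = 204.6 N·m counterclockwise.
Hanging mass: 45.2 × 10 = 452 N down at 1 m → arm 5.62 m, τ = 452 × 5.62 = 2540 N·m counterclockwise.
Net moment of the loads = 2745 N·m counterclockwise.
The upward force F acts at the left end, arm 6.62 m, giving F × 6.62 clockwise.
Balancing moments: F × 6.62 = 2745, giving F = 2745 / 6.62 = 415 N.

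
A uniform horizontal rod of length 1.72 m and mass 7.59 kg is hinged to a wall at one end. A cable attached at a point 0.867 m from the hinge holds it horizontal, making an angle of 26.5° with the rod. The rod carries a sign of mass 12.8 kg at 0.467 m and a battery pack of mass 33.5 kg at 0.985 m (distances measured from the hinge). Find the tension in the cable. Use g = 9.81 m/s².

Choose the hinge as the axis so the unknown hinge reaction has zero arm there.
Beam weight: 7.59 × 9.81 = 74.46 N down at 0.86 m → arm 0.86 m, τ = 74.46 × 0.86 = 64.04 N·m clockwise.
Sign: 12.8 × 9.81 = 125.6 N down at 0.467 m → arm 0.467 m, τ = 125.6 × 0.467 = 58.66 N·m clockwise.
Battery pack: 33.5 × 9.81 = 328.6 N down at 0.985 m → arm 0.985 m, τ = 328.6 × 0.985 = 323.7 N·m clockwise.
Total clockwise load moment = 446.4 N·m.
The cable tension T acts at 0.867 m; only its component perpendicular to the rod, T sinθ, produces torque. sin 26.5° = 0.4462.
Setting net torque to zero: T × 0.867 × 0.4462 = 446.4 → T = 446.4 / 0.3869 = 1150 N.

T ≈ 1150 N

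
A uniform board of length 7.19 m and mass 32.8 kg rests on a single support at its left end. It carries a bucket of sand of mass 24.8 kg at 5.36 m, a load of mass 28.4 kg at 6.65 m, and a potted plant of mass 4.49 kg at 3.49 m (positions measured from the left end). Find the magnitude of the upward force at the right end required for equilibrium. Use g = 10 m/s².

F ≈ 633 N

About the left end:
Beam weight: 32.8 × 10 = 328 N down at 3.595 m → arm 3.595 m, τ = 328 × 3.595 = 1179 N·m clockwise.
Bucket of sand: 24.8 × 10 = 248 N down at 5.36 m → arm 5.36 m, τ = 248 × 5.36 = 1329 N·m clockwise.
Load: 28.4 × 10 = 284 N down at 6.65 m → arm 6.65 m, τ = 284 × 6.65 = 1889 N·m clockwise.
Potted plant: 4.49 × 10 = 44.9 N down at 3.49 m → arm 3.49 m, τ = 44.9 × 3.49 = 156.7 N·m clockwise.
Net moment of the loads = 4554 N·m clockwise.
The upward force F acts at the right end, arm 7.19 m, giving F × 7.19 counterclockwise.
For rotational equilibrium, F × 7.19 = 4554, so F = 4554 / 7.19 = 633 N.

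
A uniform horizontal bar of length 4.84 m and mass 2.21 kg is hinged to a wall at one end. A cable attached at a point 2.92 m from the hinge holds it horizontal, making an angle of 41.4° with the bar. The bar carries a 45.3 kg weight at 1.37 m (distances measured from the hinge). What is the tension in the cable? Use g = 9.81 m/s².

T ≈ 342 N

About the hinge:
Beam weight: 2.21 × 9.81 = 21.68 N down at 2.42 m → arm 2.42 m, τ = 21.68 × 2.42 = 52.47 N·m clockwise.
Weight: 45.3 × 9.81 = 444.4 N down at 1.37 m → arm 1.37 m, τ = 444.4 × 1.37 = 608.8 N·m clockwise.
Total clockwise load moment = 661.3 N·m.
The cable tension T acts at 2.92 m; only its component perpendicular to the bar, T sinθ, produces torque. sin 41.4° = 0.6613.
Setting net torque to zero: T × 2.92 × 0.6613 = 661.3 → T = 661.3 / 1.931 = 342 N.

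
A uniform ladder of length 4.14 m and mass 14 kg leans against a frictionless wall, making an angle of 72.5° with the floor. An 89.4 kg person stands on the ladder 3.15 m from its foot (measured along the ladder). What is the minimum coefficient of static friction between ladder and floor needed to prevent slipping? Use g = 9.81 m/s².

μ_min ≈ 0.229

Take moments about the foot of the ladder.
Ladder weight 14×9.81 = 137.3 N acts at 2.07 m along the ladder; its horizontal arm is 2.07·cos72.5° = 0.6225 m → τ = 85.47 N·m clockwise.
Person: 89.4×9.81 = 877 N at 3.15 m → arm 0.9472 m → τ = 830.7 N·m clockwise.
Wall normal N acts horizontally at the top; its moment arm is the height L sinθ = 4.14·sin72.5° = 3.948 m, counterclockwise.
Balancing moments: N × 3.948 = 916.2, giving N = 232.1 N.
ΣFx = 0 ⇒ f = N_wall = 232.1 N. ΣFy = 0 ⇒ N_floor = 1014 N.
μ_min = f / N_floor = 232.1 / 1014 = 0.229.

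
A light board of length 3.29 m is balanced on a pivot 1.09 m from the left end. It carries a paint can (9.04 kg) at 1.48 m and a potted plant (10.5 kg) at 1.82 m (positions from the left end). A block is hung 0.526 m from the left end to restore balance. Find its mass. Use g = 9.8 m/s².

m ≈ 19.8 kg

Sum moments about the pivot (at 1.09 m from the left end) (the support reaction has zero arm there).
Paint can: 9.04 × 9.8 = 88.59 N down at 1.48 m → arm 0.39 m, τ = 88.59 × 0.39 = 34.55 N·m clockwise.
Potted plant: 10.5 × 9.8 = 102.9 N down at 1.82 m → arm 0.73 m, τ = 102.9 × 0.73 = 75.12 N·m clockwise.
Net moment of known loads = 109.7 N·m clockwise.
An unknown mass m at 0.526 m has arm 0.564 m; its moment is m·g·0.564 counterclockwise.
Στ = 0 ⇒ m × 9.8 × 0.564 = 109.7 ⇒ m = 109.7 / (9.8 × 0.564) = 19.8 kg.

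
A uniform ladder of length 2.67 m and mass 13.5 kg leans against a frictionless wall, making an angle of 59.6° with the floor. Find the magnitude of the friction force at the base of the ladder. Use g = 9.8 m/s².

f ≈ 38.8 N

Choose the foot of the ladder as the axis so the floor normal and friction both act there and drop out.
Ladder weight 13.5×9.8 = 132.3 N acts at 1.335 m along the ladder; its horizontal arm is 1.335·cos59.6° = 0.6756 m → τ = 89.38 N·m clockwise.
Wall normal N acts horizontally at the top; its moment arm is the height L sinθ = 2.67·sin59.6° = 2.303 m, counterclockwise.
Balancing moments: N × 2.303 = 89.38, giving N = 38.8 N.
ΣFx = 0: friction at the foot balances the wall's push, so f = N_wall = 38.8 N.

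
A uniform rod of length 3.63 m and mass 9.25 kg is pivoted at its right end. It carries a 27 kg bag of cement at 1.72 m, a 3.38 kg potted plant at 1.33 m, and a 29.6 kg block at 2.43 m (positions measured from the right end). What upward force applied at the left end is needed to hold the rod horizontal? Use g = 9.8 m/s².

Take moments about the right end.
Beam weight: 9.25 × 9.8 = 90.65 N down at 1.815 m → arm 1.815 m, τ = 90.65 × 1.815 = 164.5 N·m counterclockwise.
Bag of cement: 27 × 9.8 = 264.6 N down at 1.72 m → arm 1.72 m, τ = 264.6 × 1.72 = 455.1 N·m counterclockwise.
Potted plant: 3.38 × 9.8 = 33.12 N down at 1.33 m → arm 1.33 m, τ = 33.12 × 1.33 = 44.05 N·m counterclockwise.
Block: 29.6 × 9.8 = 290.1 N down at 2.43 m → arm 2.43 m, τ = 290.1 × 2.43 = 704.9 N·m counterclockwise.
Net moment of the loads = 1369 N·m counterclockwise.
The upward force F acts at the left end, arm 3.63 m, giving F × 3.63 clockwise.
Στ = 0 ⇒ F × 3.63 = 1369 ⇒ F = 1369 / 3.63 = 377 N.

F ≈ 377 N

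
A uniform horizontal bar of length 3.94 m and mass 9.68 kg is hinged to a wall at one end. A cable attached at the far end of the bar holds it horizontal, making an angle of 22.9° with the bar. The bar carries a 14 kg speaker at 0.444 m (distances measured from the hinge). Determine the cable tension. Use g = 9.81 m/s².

Taking torques about the hinge:
Beam weight: 9.68 × 9.81 = 94.96 N down at 1.97 m → arm 1.97 m, τ = 94.96 × 1.97 = 187.1 N·m clockwise.
Speaker: 14 × 9.81 = 137.3 N down at 0.444 m → arm 0.444 m, τ = 137.3 × 0.444 = 60.96 N·m clockwise.
Total clockwise load moment = 248.1 N·m.
The cable tension T acts at 3.94 m; only its component perpendicular to the bar, T sinθ, produces torque. sin 22.9° = 0.3891.
Balancing moments: T × 3.94 × 0.3891 = 248.1, giving T = 248.1 / 1.533 = 162 N.

T ≈ 162 N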